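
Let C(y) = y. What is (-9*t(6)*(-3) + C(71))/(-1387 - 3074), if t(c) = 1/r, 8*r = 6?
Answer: -107/4461 ≈ -0.023986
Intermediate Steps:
r = 3/4 (r = (1/8)*6 = 3/4 ≈ 0.75000)
t(c) = 4/3 (t(c) = 1/(3/4) = 4/3)
(-9*t(6)*(-3) + C(71))/(-1387 - 3074) = (-9*4/3*(-3) + 71)/(-1387 - 3074) = (-12*(-3) + 71)/(-4461) = (36 + 71)*(-1/4461) = 107*(-1/4461) = -107/4461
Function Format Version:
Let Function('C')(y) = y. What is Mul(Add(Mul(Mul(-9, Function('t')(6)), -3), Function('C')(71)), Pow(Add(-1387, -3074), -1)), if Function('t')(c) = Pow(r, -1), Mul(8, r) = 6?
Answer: Rational(-107, 4461) ≈ -0.023986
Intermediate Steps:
r = Rational(3, 4) (r = Mul(Rational(1, 8), 6) = Rational(3, 4) ≈ 0.75000)
Function('t')(c) = Rational(4, 3) (Function('t')(c) = Pow(Rational(3, 4), -1) = Rational(4, 3))
Mul(Add(Mul(Mul(-9, Function('t')(6)), -3), Function('C')(71)), Pow(Add(-1387, -3074), -1)) = Mul(Add(Mul(Mul(-9, Rational(4, 3)), -3), 71), Pow(Add(-1387, -3074), -1)) = Mul(Add(Mul(-12, -3), 71), Pow(-4461, -1)) = Mul(Add(36, 71), Rational(-1, 4461)) = Mul(107, Rational(-1, 4461)) = Rational(-107, 4461)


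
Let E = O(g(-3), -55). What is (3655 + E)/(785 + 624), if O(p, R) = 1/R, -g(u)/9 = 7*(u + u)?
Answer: 201024/77495 ≈ 2.5940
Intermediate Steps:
g(u) = -126*u (g(u) = -63*(u + u) = -63*2*u = -126*u)
E = -1/55 (E = 1/(-55) = -1/55 ≈ -0.018182)
(3655 + E)/(785 + 624) = (3655 - 1/55)/(785 + 624) = (201024/55)/1409 = (201024/55)*(1/1409) = 201024/77495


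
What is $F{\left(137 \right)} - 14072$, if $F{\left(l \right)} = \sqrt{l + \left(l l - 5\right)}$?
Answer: $-14072 + \sqrt{18901} \approx -13935.0$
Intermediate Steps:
$F{\left(l \right)} = \sqrt{-5 + l + l^{2}}$ ($F{\left(l \right)} = \sqrt{l + \left(l^{2} - 5\right)} = \sqrt{l + \left(-5 + l^{2}\right)} = \sqrt{-5 + l + l^{2}}$)
$F{\left(137 \right)} - 14072 = \sqrt{-5 + 137 + 137^{2}} - 14072 = \sqrt{-5 + 137 + 18769} - 14072 = \sqrt{18901} - 14072 = -14072 + \sqrt{18901}$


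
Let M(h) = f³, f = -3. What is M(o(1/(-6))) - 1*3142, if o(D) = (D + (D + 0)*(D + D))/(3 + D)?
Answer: -3169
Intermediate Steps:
o(D) = (D + 2*D²)/(3 + D) (o(D) = (D + D*(2*D))/(3 + D) = (D + 2*D²)/(3 + D))
M(h) = -27 (M(h) = (-3)³ = -27)
M(o(1/(-6))) - 1*3142 = -27 - 1*3142 = -27 - 3142 = -3169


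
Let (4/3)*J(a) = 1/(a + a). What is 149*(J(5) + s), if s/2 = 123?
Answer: 1466607/40 ≈ 36665.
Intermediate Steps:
s = 246 (s = 2*123 = 246)
J(a) = 3/(8*a) (J(a) = 3/(4*(a + a)) = 3/(4*((2*a))) = 3*(1/(2*a))/4 = 3/(8*a))
149*(J(5) + s) = 149*((3/8)/5 + 246) = 149*((3/8)*(⅕) + 246) = 149*(3/40 + 246) = 149*(9843/40) = 1466607/40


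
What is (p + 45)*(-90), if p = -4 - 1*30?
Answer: -990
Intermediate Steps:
p = -34 (p = -4 - 30 = -34)
(p + 45)*(-90) = (-34 + 45)*(-90) = 11*(-90) = -990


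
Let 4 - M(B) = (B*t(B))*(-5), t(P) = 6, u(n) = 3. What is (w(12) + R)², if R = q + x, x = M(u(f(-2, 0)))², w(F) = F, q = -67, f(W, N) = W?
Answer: 77105961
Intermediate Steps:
M(B) = 4 + 30*B (M(B) = 4 - B*6*(-5) = 4 - 6*B*(-5) = 4 - (-30)*B = 4 + 30*B)
x = 8836 (x = (4 + 30*3)² = (4 + 90)² = 94² = 8836)
R = 8769 (R = -67 + 8836 = 8769)
(w(12) + R)² = (12 + 8769)² = 8781² = 77105961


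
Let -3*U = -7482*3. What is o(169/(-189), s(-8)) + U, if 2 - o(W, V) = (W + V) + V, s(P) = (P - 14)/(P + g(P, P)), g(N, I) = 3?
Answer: 7064909/945 ≈ 7476.1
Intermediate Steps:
s(P) = (-14 + P)/(3 + P) (s(P) = (P - 14)/(P + 3) = (-14 + P)/(3 + P))
o(W, V) = 2 - W - 2*V (o(W, V) = 2 - ((W + V) + V) = 2 - ((V + W) + V) = 2 - (W + 2*V) = 2 + (-W - 2*V) = 2 - W - 2*V)
U = 7482 (U = -(-2494)*3 = -⅓*(-22446) = 7482)
o(169/(-189), s(-8)) + U = (2 - 169/(-189) - 2*(-14 - 8)/(3 - 8)) + 7482 = (2 - 169*(-1)/189 - 2*(-22)/(-5)) + 7482 = (2 - 1*(-169/189) - (-2)*(-22)/5) + 7482 = (2 + 169/189 - 2*22/5) + 7482 = (2 + 169/189 - 44/5) + 7482 = -5581/945 + 7482 = 7064909/945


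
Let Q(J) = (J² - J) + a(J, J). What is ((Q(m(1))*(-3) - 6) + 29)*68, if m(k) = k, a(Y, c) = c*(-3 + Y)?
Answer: 1972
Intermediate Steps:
Q(J) = J² - J + J*(-3 + J) (Q(J) = (J² - J) + J*(-3 + J) = J² - J + J*(-3 + J))
((Q(m(1))*(-3) - 6) + 29)*68 = (((2*1*(-2 + 1))*(-3) - 6) + 29)*68 = (((2*1*(-1))*(-3) - 6) + 29)*68 = ((-2*(-3) - 6) + 29)*68 = ((6 - 6) + 29)*68 = (0 + 29)*68 = 29*68 = 1972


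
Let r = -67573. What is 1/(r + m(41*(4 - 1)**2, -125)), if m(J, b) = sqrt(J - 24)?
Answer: -67573/4566109984 - sqrt(345)/4566109984 ≈ -1.4803e-5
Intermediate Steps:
m(J, b) = sqrt(-24 + J)
1/(r + m(41*(4 - 1)**2, -125)) = 1/(-67573 + sqrt(-24 + 41*(4 - 1)**2)) = 1/(-67573 + sqrt(-24 + 41*3**2)) = 1/(-67573 + sqrt(-24 + 41*9)) = 1/(-67573 + sqrt(-24 + 369)) = 1/(-67573 + sqrt(345))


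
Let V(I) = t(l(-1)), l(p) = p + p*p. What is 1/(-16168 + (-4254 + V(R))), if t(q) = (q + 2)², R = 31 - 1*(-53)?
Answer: -1/20418 ≈ -4.8976e-5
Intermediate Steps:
l(p) = p + p²
R = 84 (R = 31 + 53 = 84)
t(q) = (2 + q)²
V(I) = 4 (V(I) = (2 - (1 - 1))² = (2 - 1*0)² = (2 + 0)² = 2² = 4)
1/(-16168 + (-4254 + V(R))) = 1/(-16168 + (-4254 + 4)) = 1/(-16168 - 4250) = 1/(-20418) = -1/20418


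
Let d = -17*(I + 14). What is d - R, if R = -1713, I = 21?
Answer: 1118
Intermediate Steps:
d = -595 (d = -17*(21 + 14) = -17*35 = -595)
d - R = -595 - 1*(-1713) = -595 + 1713 = 1118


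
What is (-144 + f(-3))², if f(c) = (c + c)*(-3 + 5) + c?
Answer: 25281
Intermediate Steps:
f(c) = 5*c (f(c) = (2*c)*2 + c = 4*c + c = 5*c)
(-144 + f(-3))² = (-144 + 5*(-3))² = (-144 - 15)² = (-159)² = 25281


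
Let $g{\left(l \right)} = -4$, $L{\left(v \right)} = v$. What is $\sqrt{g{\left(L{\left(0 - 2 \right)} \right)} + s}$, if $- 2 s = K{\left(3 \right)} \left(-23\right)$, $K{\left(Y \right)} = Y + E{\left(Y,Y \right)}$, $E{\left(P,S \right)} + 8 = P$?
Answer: $3 i \sqrt{3} \approx 5.1962 i$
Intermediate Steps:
$E{\left(P,S \right)} = -8 + P$
$K{\left(Y \right)} = -8 + 2 Y$ ($K{\left(Y \right)} = Y + \left(-8 + Y\right) = -8 + 2 Y$)
$s = -23$ ($s = - \frac{\left(-8 + 2 \cdot 3\right) \left(-23\right)}{2} = - \frac{\left(-8 + 6\right) \left(-23\right)}{2} = - \frac{\left(-2\right) \left(-23\right)}{2} = \left(- \frac{1}{2}\right) 46 = -23$)
$\sqrt{g{\left(L{\left(0 - 2 \right)} \right)} + s} = \sqrt{-4 - 23} = \sqrt{-27} = 3 i \sqrt{3}$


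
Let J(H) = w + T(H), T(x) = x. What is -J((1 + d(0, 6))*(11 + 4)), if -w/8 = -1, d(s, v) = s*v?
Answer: -23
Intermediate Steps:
w = 8 (w = -8*(-1) = 8)
J(H) = 8 + H
-J((1 + d(0, 6))*(11 + 4)) = -(8 + (1 + 0*6)*(11 + 4)) = -(8 + (1 + 0)*15) = -(8 + 1*15) = -(8 + 15) = -1*23 = -23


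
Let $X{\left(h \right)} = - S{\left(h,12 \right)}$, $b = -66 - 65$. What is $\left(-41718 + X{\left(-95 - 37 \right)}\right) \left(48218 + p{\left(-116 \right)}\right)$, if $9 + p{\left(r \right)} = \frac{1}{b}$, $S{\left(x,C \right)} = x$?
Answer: $- \frac{262631309508}{131} \approx -2.0048 \cdot 10^{9}$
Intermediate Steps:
$b = -131$ ($b = -66 - 65 = -131$)
$X{\left(h \right)} = - h$
$p{\left(r \right)} = - \frac{1180}{131}$ ($p{\left(r \right)} = -9 + \frac{1}{-131} = -9 - \frac{1}{131} = - \frac{1180}{131}$)
$\left(-41718 + X{\left(-95 - 37 \right)}\right) \left(48218 + p{\left(-116 \right)}\right) = \left(-41718 - \left(-95 - 37\right)\right) \left(48218 - \frac{1180}{131}\right) = \left(-41718 - -132\right) \frac{6315378}{131} = \left(-41718 + 132\right) \frac{6315378}{131} = \left(-41586\right) \frac{6315378}{131} = - \frac{262631309508}{131}$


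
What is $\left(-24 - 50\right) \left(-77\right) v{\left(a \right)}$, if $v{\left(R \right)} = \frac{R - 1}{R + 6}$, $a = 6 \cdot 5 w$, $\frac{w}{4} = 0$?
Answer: $- \frac{2849}{3} \approx -949.67$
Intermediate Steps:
$w = 0$ ($w = 4 \cdot 0 = 0$)
$a = 0$ ($a = 6 \cdot 5 \cdot 0 = 30 \cdot 0 = 0$)
$v{\left(R \right)} = \frac{-1 + R}{6 + R}$
$\left(-24 - 50\right) \left(-77\right) v{\left(a \right)} = \left(-24 - 50\right) \left(-77\right) \frac{-1 + 0}{6 + 0} = \left(-74\right) \left(-77\right) \frac{1}{6} \left(-1\right) = 5698 \cdot \frac{1}{6} \left(-1\right) = 5698 \left(- \frac{1}{6}\right) = - \frac{2849}{3}$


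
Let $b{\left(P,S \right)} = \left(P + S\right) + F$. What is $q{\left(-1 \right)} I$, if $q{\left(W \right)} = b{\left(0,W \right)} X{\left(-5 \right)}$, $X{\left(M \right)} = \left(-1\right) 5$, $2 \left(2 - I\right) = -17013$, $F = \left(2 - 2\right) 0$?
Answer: $\frac{85085}{2} \approx 42543.0$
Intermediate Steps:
$F = 0$ ($F = 0 \cdot 0 = 0$)
$I = \frac{17017}{2}$ ($I = 2 - - \frac{17013}{2} = 2 + \frac{17013}{2} = \frac{17017}{2} \approx 8508.5$)
$b{\left(P,S \right)} = P + S$ ($b{\left(P,S \right)} = \left(P + S\right) + 0 = P + S$)
$X{\left(M \right)} = -5$
$q{\left(W \right)} = - 5 W$ ($q{\left(W \right)} = \left(0 + W\right) \left(-5\right) = W \left(-5\right) = - 5 W$)
$q{\left(-1 \right)} I = \left(-5\right) \left(-1\right) \frac{17017}{2} = 5 \cdot \frac{17017}{2} = \frac{85085}{2}$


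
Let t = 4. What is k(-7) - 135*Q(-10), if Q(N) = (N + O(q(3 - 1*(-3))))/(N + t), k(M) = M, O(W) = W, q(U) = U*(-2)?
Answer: -502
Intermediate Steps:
q(U) = -2*U
Q(N) = (-12 + N)/(4 + N) (Q(N) = (N - 2*(3 - 1*(-3)))/(N + 4) = (N - 2*(3 + 3))/(4 + N) = (N - 2*6)/(4 + N) = (N - 12)/(4 + N) = (-12 + N)/(4 + N))
k(-7) - 135*Q(-10) = -7 - 135*(-12 - 10)/(4 - 10) = -7 - 135*(-22)/(-6) = -7 - (-45)*(-22)/2 = -7 - 135*11/3 = -7 - 495 = -502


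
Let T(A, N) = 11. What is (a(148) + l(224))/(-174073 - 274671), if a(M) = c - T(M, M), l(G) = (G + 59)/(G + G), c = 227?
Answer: -97051/201037312 ≈ -0.00048275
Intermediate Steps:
l(G) = (59 + G)/(2*G) (l(G) = (59 + G)/((2*G)) = (59 + G)*(1/(2*G)) = (59 + G)/(2*G))
a(M) = 216 (a(M) = 227 - 1*11 = 227 - 11 = 216)
(a(148) + l(224))/(-174073 - 274671) = (216 + (½)*(59 + 224)/224)/(-174073 - 274671) = (216 + (½)*(1/224)*283)/(-448744) = (216 + 283/448)*(-1/448744) = (97051/448)*(-1/448744) = -97051/201037312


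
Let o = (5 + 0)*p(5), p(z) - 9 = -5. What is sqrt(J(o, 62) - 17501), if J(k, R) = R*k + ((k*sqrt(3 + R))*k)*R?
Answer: sqrt(-16261 + 24800*sqrt(65)) ≈ 428.58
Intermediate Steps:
p(z) = 4 (p(z) = 9 - 5 = 4)
o = 20 (o = (5 + 0)*4 = 5*4 = 20)
J(k, R) = R*k + R*k**2*sqrt(3 + R) (J(k, R) = R*k + (k**2*sqrt(3 + R))*R = R*k + R*k**2*sqrt(3 + R))
sqrt(J(o, 62) - 17501) = sqrt(62*20*(1 + 20*sqrt(3 + 62)) - 17501) = sqrt(62*20*(1 + 20*sqrt(65)) - 17501) = sqrt((1240 + 24800*sqrt(65)) - 17501) = sqrt(-16261 + 24800*sqrt(65))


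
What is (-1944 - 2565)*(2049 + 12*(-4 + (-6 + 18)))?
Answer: -9671805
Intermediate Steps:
(-1944 - 2565)*(2049 + 12*(-4 + (-6 + 18))) = -4509*(2049 + 12*(-4 + 12)) = -4509*(2049 + 12*8) = -4509*(2049 + 96) = -4509*2145 = -9671805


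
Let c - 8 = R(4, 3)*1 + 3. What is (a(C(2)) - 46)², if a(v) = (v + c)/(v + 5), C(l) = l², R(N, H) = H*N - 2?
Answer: 151321/81 ≈ 1868.2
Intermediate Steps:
R(N, H) = -2 + H*N
c = 21 (c = 8 + ((-2 + 3*4)*1 + 3) = 8 + ((-2 + 12)*1 + 3) = 8 + (10*1 + 3) = 8 + (10 + 3) = 8 + 13 = 21)
a(v) = (21 + v)/(5 + v) (a(v) = (v + 21)/(v + 5) = (21 + v)/(5 + v))
(a(C(2)) - 46)² = ((21 + 2²)/(5 + 2²) - 46)² = ((21 + 4)/(5 + 4) - 46)² = (25/9 - 46)² = (-389/9)² = 151321/81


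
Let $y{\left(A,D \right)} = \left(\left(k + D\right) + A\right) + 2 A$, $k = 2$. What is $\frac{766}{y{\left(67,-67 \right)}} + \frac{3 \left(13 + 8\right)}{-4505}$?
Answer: $\frac{101243}{18020} \approx 5.6184$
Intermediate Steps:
$y{\left(A,D \right)} = 2 + D + 3 A$ ($y{\left(A,D \right)} = \left(\left(2 + D\right) + A\right) + 2 A = \left(2 + A + D\right) + 2 A = 2 + D + 3 A$)
$\frac{766}{y{\left(67,-67 \right)}} + \frac{3 \left(13 + 8\right)}{-4505} = \frac{766}{2 - 67 + 3 \cdot 67} + \frac{3 \left(13 + 8\right)}{-4505} = \frac{766}{2 - 67 + 201} + 3 \cdot 21 \left(- \frac{1}{4505}\right) = \frac{766}{136} + 63 \left(- \frac{1}{4505}\right) = 766 \cdot \frac{1}{136} - \frac{63}{4505} = \frac{383}{68} - \frac{63}{4505} = \frac{101243}{18020}$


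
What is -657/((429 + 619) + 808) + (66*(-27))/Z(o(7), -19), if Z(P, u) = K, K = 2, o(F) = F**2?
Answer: -1654353/1856 ≈ -891.35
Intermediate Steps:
Z(P, u) = 2
-657/((429 + 619) + 808) + (66*(-27))/Z(o(7), -19) = -657/((429 + 619) + 808) + (66*(-27))/2 = -657/(1048 + 808) - 1782*1/2 = -657/1856 - 891 = -1654353/1856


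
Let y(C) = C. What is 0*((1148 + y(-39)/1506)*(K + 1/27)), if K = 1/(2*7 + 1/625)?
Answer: 0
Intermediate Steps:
K = 625/8751 (K = 1/(14 + 1/625) = 1/(8751/625) = 625/8751 ≈ 0.071420)
0*((1148 + y(-39)/1506)*(K + 1/27)) = 0*((1148 - 39/1506)*(625/8751 + 1/27)) = 0*((1148 - 39*1/1506)*(625/8751 + 1/27)) = 0*((1148 - 13/502)*(8542/78759)) = 0*((576283/502)*(8542/78759)) = 0*(2461304693/19768509) = 0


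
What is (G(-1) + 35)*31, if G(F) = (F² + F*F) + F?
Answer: 1116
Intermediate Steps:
G(F) = F + 2*F² (G(F) = (F² + F²) + F = 2*F² + F = F + 2*F²)
(G(-1) + 35)*31 = (-(1 + 2*(-1)) + 35)*31 = (-(1 - 2) + 35)*31 = (-1*(-1) + 35)*31 = (1 + 35)*31 = 36*31 = 1116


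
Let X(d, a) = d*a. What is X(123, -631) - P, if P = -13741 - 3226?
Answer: -60646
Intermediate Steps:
X(d, a) = a*d
P = -16967
X(123, -631) - P = -631*123 - 1*(-16967) = -77613 + 16967 = -60646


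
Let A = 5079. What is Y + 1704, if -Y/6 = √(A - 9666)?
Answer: 1704 - 6*I*√4587 ≈ 1704.0 - 406.36*I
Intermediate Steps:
Y = -6*I*√4587 (Y = -6*√(5079 - 9666) = -6*I*√4587 ≈ -406.36*I)
Y + 1704 = -6*I*√4587 + 1704 = 1704 - 6*I*√4587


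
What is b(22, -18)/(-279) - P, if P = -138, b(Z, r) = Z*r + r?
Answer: 4324/31 ≈ 139.48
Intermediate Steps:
b(Z, r) = r + Z*r
b(22, -18)/(-279) - P = -18*(1 + 22)/(-279) - 1*(-138) = -18*23*(-1/279) + 138 = -414*(-1/279) + 138 = 46/31 + 138 = 4324/31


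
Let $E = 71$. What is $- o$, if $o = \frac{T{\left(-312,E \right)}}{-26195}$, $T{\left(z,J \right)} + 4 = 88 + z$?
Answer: $- \frac{228}{26195} \approx -0.0087039$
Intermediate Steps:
$T{\left(z,J \right)} = 84 + z$ ($T{\left(z,J \right)} = -4 + \left(88 + z\right) = 84 + z$)
$o = \frac{228}{26195}$ ($o = \frac{84 - 312}{-26195} = \left(-228\right) \left(- \frac{1}{26195}\right) = \frac{228}{26195} \approx 0.0087039$)
$- o = \left(-1\right) \frac{228}{26195} = - \frac{228}{26195}$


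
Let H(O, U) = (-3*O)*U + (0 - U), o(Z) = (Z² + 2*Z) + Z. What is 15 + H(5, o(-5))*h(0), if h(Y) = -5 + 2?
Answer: 495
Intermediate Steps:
h(Y) = -3
o(Z) = Z² + 3*Z
H(O, U) = -U - 3*O*U (H(O, U) = -3*O*U - U = -U - 3*O*U)
15 + H(5, o(-5))*h(0) = 15 - (-5*(3 - 5))*(1 + 3*5)*(-3) = 15 - (-5*(-2))*(1 + 15)*(-3) = 15 - 1*10*16*(-3) = 15 - 160*(-3) = 15 + 480 = 495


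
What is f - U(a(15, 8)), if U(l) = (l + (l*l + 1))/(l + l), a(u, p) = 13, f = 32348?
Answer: 840865/26 ≈ 32341.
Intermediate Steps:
U(l) = (1 + l + l**2)/(2*l) (U(l) = (l + (l**2 + 1))/((2*l)) = (l + (1 + l**2))*(1/(2*l)) = (1 + l + l**2)*(1/(2*l)) = (1 + l + l**2)/(2*l))
f - U(a(15, 8)) = 32348 - (1 + 13*(1 + 13))/(2*13) = 32348 - (1 + 13*14)/(2*13) = 32348 - (1 + 182)/(2*13) = 32348 - 183/(2*13) = 32348 - 1*183/26 = 32348 - 183/26 = 840865/26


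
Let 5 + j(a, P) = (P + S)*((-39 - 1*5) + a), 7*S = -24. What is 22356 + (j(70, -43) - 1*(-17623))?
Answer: 271368/7 ≈ 38767.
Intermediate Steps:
S = -24/7 (S = (⅐)*(-24) = -24/7 ≈ -3.4286)
j(a, P) = -5 + (-44 + a)*(-24/7 + P) (j(a, P) = -5 + (P - 24/7)*((-39 - 1*5) + a) = -5 + (-24/7 + P)*((-39 - 5) + a) = -5 + (-24/7 + P)*(-44 + a) = -5 + (-44 + a)*(-24/7 + P))
22356 + (j(70, -43) - 1*(-17623)) = 22356 + ((1021/7 - 44*(-43) - 24/7*70 - 43*70) - 1*(-17623)) = 22356 + ((1021/7 + 1892 - 240 - 3010) + 17623) = 22356 + (-8485/7 + 17623) = 22356 + 114876/7 = 271368/7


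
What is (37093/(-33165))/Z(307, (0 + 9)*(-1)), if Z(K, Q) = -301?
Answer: 5299/1426095 ≈ 0.0037157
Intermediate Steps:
(37093/(-33165))/Z(307, (0 + 9)*(-1)) = (37093/(-33165))/(-301) = (37093*(-1/33165))*(-1/301) = -37093/33165*(-1/301) = 5299/1426095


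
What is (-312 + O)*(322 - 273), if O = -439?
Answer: -36799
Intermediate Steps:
(-312 + O)*(322 - 273) = (-312 - 439)*(322 - 273) = -751*49 = -36799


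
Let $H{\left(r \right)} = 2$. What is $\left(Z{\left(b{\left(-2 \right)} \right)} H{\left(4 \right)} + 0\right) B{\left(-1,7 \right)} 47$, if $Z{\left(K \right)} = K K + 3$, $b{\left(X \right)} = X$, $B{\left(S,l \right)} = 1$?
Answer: $658$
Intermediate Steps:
$Z{\left(K \right)} = 3 + K^{2}$ ($Z{\left(K \right)} = K^{2} + 3 = 3 + K^{2}$)
$\left(Z{\left(b{\left(-2 \right)} \right)} H{\left(4 \right)} + 0\right) B{\left(-1,7 \right)} 47 = \left(\left(3 + \left(-2\right)^{2}\right) 2 + 0\right) 1 \cdot 47 = \left(\left(3 + 4\right) 2 + 0\right) 1 \cdot 47 = \left(7 \cdot 2 + 0\right) 1 \cdot 47 = \left(14 + 0\right) 1 \cdot 47 = 14 \cdot 1 \cdot 47 = 14 \cdot 47 = 658$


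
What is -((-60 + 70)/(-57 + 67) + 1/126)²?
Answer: -16129/15876 ≈ -1.0159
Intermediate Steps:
-((-60 + 70)/(-57 + 67) + 1/126)² = -(10/10 + 1/126)² = -(10*(⅒) + 1/126)² = -(1 + 1/126)² = -(127/126)² = -1*16129/15876 = -16129/15876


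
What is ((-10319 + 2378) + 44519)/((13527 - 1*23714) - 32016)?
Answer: -36578/42203 ≈ -0.86672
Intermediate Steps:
((-10319 + 2378) + 44519)/((13527 - 1*23714) - 32016) = (-7941 + 44519)/((13527 - 23714) - 32016) = 36578/(-10187 - 32016) = 36578/(-42203) = 36578*(-1/42203) = -36578/42203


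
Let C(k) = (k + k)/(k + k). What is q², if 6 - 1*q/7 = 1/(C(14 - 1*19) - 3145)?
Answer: 17438523025/9884736 ≈ 1764.2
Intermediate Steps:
C(k) = 1 (C(k) = (2*k)/((2*k)) = (2*k)*(1/(2*k)) = 1)
q = 132055/3144 (q = 42 - 7/(1 - 3145) = 42 - 7/(-3144) = 42 - 7*(-1/3144) = 42 + 7/3144 = 132055/3144 ≈ 42.002)
q² = (132055/3144)² = 17438523025/9884736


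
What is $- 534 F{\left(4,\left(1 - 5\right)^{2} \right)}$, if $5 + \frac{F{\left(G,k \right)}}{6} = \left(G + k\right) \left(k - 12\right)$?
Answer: $-240300$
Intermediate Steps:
$F{\left(G,k \right)} = -30 + 6 \left(-12 + k\right) \left(G + k\right)$ ($F{\left(G,k \right)} = -30 + 6 \left(G + k\right) \left(k - 12\right) = -30 + 6 \left(G + k\right) \left(-12 + k\right) = -30 + 6 \left(-12 + k\right) \left(G + k\right)$)
$- 534 F{\left(4,\left(1 - 5\right)^{2} \right)} = - 534 \left(-30 - 288 - 72 \left(1 - 5\right)^{2} + 6 \left(\left(1 - 5\right)^{2}\right)^{2} + 6 \cdot 4 \left(1 - 5\right)^{2}\right) = - 534 \left(-30 - 288 - 72 \left(-4\right)^{2} + 6 \left(\left(-4\right)^{2}\right)^{2} + 6 \cdot 4 \left(-4\right)^{2}\right) = - 534 \left(-30 - 288 - 1152 + 6 \cdot 16^{2} + 6 \cdot 4 \cdot 16\right) = - 534 \left(-30 - 288 - 1152 + 6 \cdot 256 + 384\right) = - 534 \left(-30 - 288 - 1152 + 1536 + 384\right) = \left(-534\right) 450 = -240300$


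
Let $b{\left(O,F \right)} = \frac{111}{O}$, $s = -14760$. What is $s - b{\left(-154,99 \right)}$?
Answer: $- \frac{2272929}{154} \approx -14759.0$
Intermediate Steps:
$s - b{\left(-154,99 \right)} = -14760 - \frac{111}{-154} = -14760 - 111 \left(- \frac{1}{154}\right) = -14760 - - \frac{111}{154} = -14760 + \frac{111}{154} = - \frac{2272929}{154}$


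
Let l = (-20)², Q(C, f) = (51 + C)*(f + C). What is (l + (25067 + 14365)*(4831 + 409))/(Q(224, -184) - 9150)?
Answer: 20662408/185 ≈ 1.1169e+5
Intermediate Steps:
Q(C, f) = (51 + C)*(C + f)
l = 400
(l + (25067 + 14365)*(4831 + 409))/(Q(224, -184) - 9150) = (400 + (25067 + 14365)*(4831 + 409))/((224² + 51*224 + 51*(-184) + 224*(-184)) - 9150) = (400 + 39432*5240)/((50176 + 11424 - 9384 - 41216) - 9150) = (400 + 206623680)/(11000 - 9150) = 206624080/1850 = 206624080*(1/1850) = 20662408/185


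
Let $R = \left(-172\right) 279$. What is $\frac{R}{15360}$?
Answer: $- \frac{3999}{1280} \approx -3.1242$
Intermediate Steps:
$R = -47988$
$\frac{R}{15360} = - \frac{47988}{15360} = \left(-47988\right) \frac{1}{15360} = - \frac{3999}{1280}$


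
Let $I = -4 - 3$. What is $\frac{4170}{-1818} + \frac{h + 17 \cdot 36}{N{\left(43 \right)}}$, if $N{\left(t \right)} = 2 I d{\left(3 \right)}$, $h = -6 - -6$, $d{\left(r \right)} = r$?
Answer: $- \frac{35771}{2121} \approx -16.865$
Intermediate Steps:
$I = -7$ ($I = -4 - 3 = -7$)
$h = 0$ ($h = -6 + 6 = 0$)
$N{\left(t \right)} = -42$ ($N{\left(t \right)} = 2 \left(-7\right) 3 = \left(-14\right) 3 = -42$)
$\frac{4170}{-1818} + \frac{h + 17 \cdot 36}{N{\left(43 \right)}} = \frac{4170}{-1818} + \frac{0 + 17 \cdot 36}{-42} = 4170 \left(- \frac{1}{1818}\right) + \left(0 + 612\right) \left(- \frac{1}{42}\right) = - \frac{695}{303} + 612 \left(- \frac{1}{42}\right) = - \frac{695}{303} - \frac{102}{7} = - \frac{35771}{2121}$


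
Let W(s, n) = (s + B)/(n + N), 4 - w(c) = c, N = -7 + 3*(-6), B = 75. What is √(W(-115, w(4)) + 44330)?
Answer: √1108290/5 ≈ 210.55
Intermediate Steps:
N = -25 (N = -7 - 18 = -25)
w(c) = 4 - c
W(s, n) = (75 + s)/(-25 + n) (W(s, n) = (s + 75)/(n - 25) = (75 + s)/(-25 + n))
√(W(-115, w(4)) + 44330) = √((75 - 115)/(-25 + (4 - 1*4)) + 44330) = √(-40/(-25 + (4 - 4)) + 44330) = √(-40/(-25 + 0) + 44330) = √(-40/(-25) + 44330) = √(-1/25*(-40) + 44330) = √(8/5 + 44330) = √(221658/5) = √1108290/5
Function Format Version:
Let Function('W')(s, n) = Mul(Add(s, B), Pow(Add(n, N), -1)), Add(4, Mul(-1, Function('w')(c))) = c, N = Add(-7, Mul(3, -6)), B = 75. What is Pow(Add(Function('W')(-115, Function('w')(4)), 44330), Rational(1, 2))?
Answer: Mul(Rational(1, 5), Pow(1108290, Rational(1, 2))) ≈ 210.55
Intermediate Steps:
N = -25 (N = Add(-7, -18) = -25)
Function('w')(c) = Add(4, Mul(-1, c))
Function('W')(s, n) = Mul(Pow(Add(-25, n), -1), Add(75, s)) (Function('W')(s, n) = Mul(Add(s, 75), Pow(Add(n, -25), -1)) = Mul(Add(75, s), Pow(Add(-25, n), -1)) = Mul(Pow(Add(-25, n), -1), Add(75, s)))
Pow(Add(Function('W')(-115, Function('w')(4)), 44330), Rational(1, 2)) = Pow(Add(Mul(Pow(Add(-25, Add(4, Mul(-1, 4))), -1), Add(75, -115)), 44330), Rational(1, 2)) = Pow(Add(Mul(Pow(Add(-25, Add(4, -4)), -1), -40), 44330), Rational(1, 2)) = Pow(Add(Mul(Pow(Add(-25, 0), -1), -40), 44330), Rational(1, 2)) = Pow(Add(Mul(Pow(-25, -1), -40), 44330), Rational(1, 2)) = Pow(Add(Mul(Rational(-1, 25), -40), 44330), Rational(1, 2)) = Pow(Add(Rational(8, 5), 44330), Rational(1, 2)) = Pow(Rational(221658, 5), Rational(1, 2)) = Mul(Rational(1, 5), Pow(1108290, Rational(1, 2)))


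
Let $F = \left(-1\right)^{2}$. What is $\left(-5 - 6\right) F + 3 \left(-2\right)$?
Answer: $-17$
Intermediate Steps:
$F = 1$
$\left(-5 - 6\right) F + 3 \left(-2\right) = \left(-5 - 6\right) 1 + 3 \left(-2\right) = \left(-5 - 6\right) 1 - 6 = \left(-11\right) 1 - 6 = -11 - 6 = -17$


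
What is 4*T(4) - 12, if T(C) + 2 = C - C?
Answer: -20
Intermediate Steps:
T(C) = -2 (T(C) = -2 + (C - C) = -2 + 0 = -2)
4*T(4) - 12 = 4*(-2) - 12 = -8 - 12 = -20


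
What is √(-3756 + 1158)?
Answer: I*√2598 ≈ 50.971*I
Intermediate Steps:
√(-3756 + 1158) = √(-2598) = I*√2598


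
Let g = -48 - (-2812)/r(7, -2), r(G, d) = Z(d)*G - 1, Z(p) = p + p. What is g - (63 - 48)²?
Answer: -10729/29 ≈ -369.97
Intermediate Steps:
Z(p) = 2*p
r(G, d) = -1 + 2*G*d (r(G, d) = (2*d)*G - 1 = 2*G*d - 1 = -1 + 2*G*d)
g = -4204/29 (g = -48 - (-2812)/(-1 + 2*7*(-2)) = -48 - (-2812)/(-1 - 28) = -48 - (-2812)/(-29) = -48 - (-2812)*(-1)/29 = -48 - 76*37/29 = -48 - 2812/29 = -4204/29 ≈ -144.97)
g - (63 - 48)² = -4204/29 - (63 - 48)² = -4204/29 - 1*15² = -4204/29 - 1*225 = -4204/29 - 225 = -10729/29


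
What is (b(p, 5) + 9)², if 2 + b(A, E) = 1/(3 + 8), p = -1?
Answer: 6084/121 ≈ 50.281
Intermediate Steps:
b(A, E) = -21/11 (b(A, E) = -2 + 1/(3 + 8) = -2 + 1/11 = -21/11)
(b(p, 5) + 9)² = (-21/11 + 9)² = (78/11)² = 6084/121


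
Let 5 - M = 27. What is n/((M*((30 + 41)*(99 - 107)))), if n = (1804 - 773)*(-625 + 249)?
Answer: -48457/1562 ≈ -31.022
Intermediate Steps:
M = -22 (M = 5 - 1*27 = 5 - 27 = -22)
n = -387656 (n = 1031*(-376) = -387656)
n/((M*((30 + 41)*(99 - 107)))) = -387656*(-1/(22*(30 + 41)*(99 - 107))) = -387656/((-1562*(-8))) = -387656/((-22*(-568))) = -387656/12496 = -387656*1/12496 = -48457/1562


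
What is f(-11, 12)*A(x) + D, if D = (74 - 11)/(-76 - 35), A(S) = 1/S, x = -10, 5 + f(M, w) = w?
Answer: -469/370 ≈ -1.2676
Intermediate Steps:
f(M, w) = -5 + w
D = -21/37 (D = 63/(-111) = 63*(-1/111) = -21/37 ≈ -0.56757)
f(-11, 12)*A(x) + D = (-5 + 12)/(-10) - 21/37 = 7*(-⅒) - 21/37 = -7/10 - 21/37 = -469/370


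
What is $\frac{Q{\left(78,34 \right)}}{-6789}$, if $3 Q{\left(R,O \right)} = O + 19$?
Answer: $- \frac{53}{20367} \approx -0.0026022$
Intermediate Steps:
$Q{\left(R,O \right)} = \frac{19}{3} + \frac{O}{3}$ ($Q{\left(R,O \right)} = \frac{O + 19}{3} = \frac{19 + O}{3} = \frac{19}{3} + \frac{O}{3}$)
$\frac{Q{\left(78,34 \right)}}{-6789} = \frac{\frac{19}{3} + \frac{1}{3} \cdot 34}{-6789} = \left(\frac{19}{3} + \frac{34}{3}\right) \left(- \frac{1}{6789}\right) = \frac{53}{3} \left(- \frac{1}{6789}\right) = - \frac{53}{20367}$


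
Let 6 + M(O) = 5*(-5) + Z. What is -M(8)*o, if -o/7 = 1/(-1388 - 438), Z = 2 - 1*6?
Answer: 245/1826 ≈ 0.13417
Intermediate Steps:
Z = -4 (Z = 2 - 6 = -4)
M(O) = -35 (M(O) = -6 + (5*(-5) - 4) = -6 + (-25 - 4) = -6 - 29 = -35)
o = 7/1826 (o = -7/(-1388 - 438) = -7/(-1826) = -7*(-1/1826) = 7/1826 ≈ 0.0038335)
-M(8)*o = -(-35)*7/1826 = -1*(-245/1826) = 245/1826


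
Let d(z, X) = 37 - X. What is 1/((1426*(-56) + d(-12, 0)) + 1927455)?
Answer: 1/1847636 ≈ 5.4123e-7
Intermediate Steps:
1/((1426*(-56) + d(-12, 0)) + 1927455) = 1/((1426*(-56) + (37 - 1*0)) + 1927455) = 1/((-79856 + (37 + 0)) + 1927455) = 1/((-79856 + 37) + 1927455) = 1/(-79819 + 1927455) = 1/1847636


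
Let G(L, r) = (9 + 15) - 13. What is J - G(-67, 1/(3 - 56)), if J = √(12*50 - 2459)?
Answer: -11 + 13*I*√11 ≈ -11.0 + 43.116*I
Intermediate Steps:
G(L, r) = 11 (G(L, r) = 24 - 13 = 11)
J = 13*I*√11 (J = √(600 - 2459) = √(-1859) = 13*I*√11 ≈ 43.116*I)
J - G(-67, 1/(3 - 56)) = 13*I*√11 - 1*11 = 13*I*√11 - 11 = -11 + 13*I*√11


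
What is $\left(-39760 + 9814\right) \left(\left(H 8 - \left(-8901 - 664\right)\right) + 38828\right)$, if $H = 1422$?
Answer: $-1789842474$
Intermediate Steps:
$\left(-39760 + 9814\right) \left(\left(H 8 - \left(-8901 - 664\right)\right) + 38828\right) = \left(-39760 + 9814\right) \left(\left(1422 \cdot 8 - \left(-8901 - 664\right)\right) + 38828\right) = - 29946 \left(\left(11376 - -9565\right) + 38828\right) = - 29946 \left(\left(11376 + 9565\right) + 38828\right) = - 29946 \left(20941 + 38828\right) = \left(-29946\right) 59769 = -1789842474$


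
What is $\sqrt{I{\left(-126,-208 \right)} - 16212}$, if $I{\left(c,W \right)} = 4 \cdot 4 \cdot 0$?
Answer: $2 i \sqrt{4053} \approx 127.33 i$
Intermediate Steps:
$I{\left(c,W \right)} = 0$ ($I{\left(c,W \right)} = 16 \cdot 0 = 0$)
$\sqrt{I{\left(-126,-208 \right)} - 16212} = \sqrt{0 - 16212} = \sqrt{-16212} = 2 i \sqrt{4053}$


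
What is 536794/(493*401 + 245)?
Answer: 268397/98969 ≈ 2.7119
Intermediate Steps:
536794/(493*401 + 245) = 536794/(197693 + 245) = 536794/197938 = 536794*(1/197938) = 268397/98969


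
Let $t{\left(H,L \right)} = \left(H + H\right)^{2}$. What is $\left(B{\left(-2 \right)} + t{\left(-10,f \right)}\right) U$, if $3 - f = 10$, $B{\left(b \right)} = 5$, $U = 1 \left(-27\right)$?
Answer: $-10935$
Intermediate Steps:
$U = -27$
$f = -7$ ($f = 3 - 10 = -7$)
$t{\left(H,L \right)} = 4 H^{2}$ ($t{\left(H,L \right)} = \left(2 H\right)^{2} = 4 H^{2}$)
$\left(B{\left(-2 \right)} + t{\left(-10,f \right)}\right) U = \left(5 + 4 \left(-10\right)^{2}\right) \left(-27\right) = \left(5 + 4 \cdot 100\right) \left(-27\right) = \left(5 + 400\right) \left(-27\right) = 405 \left(-27\right) = -10935$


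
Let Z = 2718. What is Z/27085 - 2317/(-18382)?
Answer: 16102603/71125210 ≈ 0.22640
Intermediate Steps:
Z/27085 - 2317/(-18382) = 2718/27085 - 2317/(-18382) = 2718*(1/27085) - 2317*(-1/18382) = 2718/27085 + 331/2626 = 16102603/71125210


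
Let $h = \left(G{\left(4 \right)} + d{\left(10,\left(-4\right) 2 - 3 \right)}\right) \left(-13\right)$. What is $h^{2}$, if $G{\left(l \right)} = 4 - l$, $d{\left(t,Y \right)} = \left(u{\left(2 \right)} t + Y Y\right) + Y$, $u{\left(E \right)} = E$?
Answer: $2856100$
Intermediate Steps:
$d{\left(t,Y \right)} = Y + Y^{2} + 2 t$ ($d{\left(t,Y \right)} = \left(2 t + Y Y\right) + Y = \left(2 t + Y^{2}\right) + Y = \left(Y^{2} + 2 t\right) + Y = Y + Y^{2} + 2 t$)
$h = -1690$ ($h = \left(\left(4 - 4\right) + \left(\left(\left(-4\right) 2 - 3\right) + \left(\left(-4\right) 2 - 3\right)^{2} + 2 \cdot 10\right)\right) \left(-13\right) = \left(\left(4 - 4\right) + \left(\left(-8 - 3\right) + \left(-8 - 3\right)^{2} + 20\right)\right) \left(-13\right) = \left(0 + \left(-11 + \left(-11\right)^{2} + 20\right)\right) \left(-13\right) = \left(0 + \left(-11 + 121 + 20\right)\right) \left(-13\right) = \left(0 + 130\right) \left(-13\right) = 130 \left(-13\right) = -1690$)
$h^{2} = \left(-1690\right)^{2} = 2856100$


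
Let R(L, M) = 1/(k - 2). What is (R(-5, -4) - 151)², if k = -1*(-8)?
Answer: 819025/36 ≈ 22751.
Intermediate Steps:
k = 8
R(L, M) = ⅙ (R(L, M) = 1/(8 - 2) = 1/6 = ⅙)
(R(-5, -4) - 151)² = (⅙ - 151)² = (-905/6)² = 819025/36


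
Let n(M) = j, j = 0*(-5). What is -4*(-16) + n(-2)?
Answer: 64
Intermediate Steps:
j = 0
n(M) = 0
-4*(-16) + n(-2) = -4*(-16) + 0 = 64 + 0 = 64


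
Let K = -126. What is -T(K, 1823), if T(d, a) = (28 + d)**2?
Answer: -9604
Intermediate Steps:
-T(K, 1823) = -(28 - 126)**2 = -1*(-98)**2 = -1*9604 = -9604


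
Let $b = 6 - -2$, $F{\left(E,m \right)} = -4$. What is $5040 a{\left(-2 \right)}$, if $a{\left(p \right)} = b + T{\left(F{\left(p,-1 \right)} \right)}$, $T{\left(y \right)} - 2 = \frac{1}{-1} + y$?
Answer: $25200$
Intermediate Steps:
$T{\left(y \right)} = 1 + y$ ($T{\left(y \right)} = 2 + \left(\frac{1}{-1} + y\right) = 2 + \left(-1 + y\right) = 1 + y$)
$b = 8$ ($b = 6 + 2 = 8$)
$a{\left(p \right)} = 5$ ($a{\left(p \right)} = 8 + \left(1 - 4\right) = 8 - 3 = 5$)
$5040 a{\left(-2 \right)} = 5040 \cdot 5 = 25200$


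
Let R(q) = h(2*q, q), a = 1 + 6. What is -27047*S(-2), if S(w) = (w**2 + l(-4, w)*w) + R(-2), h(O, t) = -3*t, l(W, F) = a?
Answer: 108188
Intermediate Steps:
a = 7
l(W, F) = 7
h(O, t) = -3*t
R(q) = -3*q
S(w) = 6 + w**2 + 7*w (S(w) = (w**2 + 7*w) - 3*(-2) = (w**2 + 7*w) + 6 = 6 + w**2 + 7*w)
-27047*S(-2) = -27047*(6 + (-2)**2 + 7*(-2)) = -27047*(6 + 4 - 14) = -27047*(-4) = 108188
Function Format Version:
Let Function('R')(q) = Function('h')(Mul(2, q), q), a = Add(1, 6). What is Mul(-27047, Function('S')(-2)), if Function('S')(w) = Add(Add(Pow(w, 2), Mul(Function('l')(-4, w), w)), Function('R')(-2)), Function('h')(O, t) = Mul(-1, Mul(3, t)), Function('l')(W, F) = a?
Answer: 108188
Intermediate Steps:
a = 7
Function('l')(W, F) = 7
Function('h')(O, t) = Mul(-3, t)
Function('R')(q) = Mul(-3, q)
Function('S')(w) = Add(6, Pow(w, 2), Mul(7, w)) (Function('S')(w) = Add(Add(Pow(w, 2), Mul(7, w)), Mul(-3, -2)) = Add(Add(Pow(w, 2), Mul(7, w)), 6) = Add(6, Pow(w, 2), Mul(7, w)))
Mul(-27047, Function('S')(-2)) = Mul(-27047, Add(6, Pow(-2, 2), Mul(7, -2))) = Mul(-27047, Add(6, 4, -14)) = Mul(-27047, -4) = 108188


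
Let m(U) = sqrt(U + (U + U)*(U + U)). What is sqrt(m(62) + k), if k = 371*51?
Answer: sqrt(18921 + sqrt(15438)) ≈ 138.00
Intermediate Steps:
m(U) = sqrt(U + 4*U**2) (m(U) = sqrt(U + (2*U)*(2*U)) = sqrt(U + 4*U**2))
k = 18921
sqrt(m(62) + k) = sqrt(sqrt(62*(1 + 4*62)) + 18921) = sqrt(sqrt(62*(1 + 248)) + 18921) = sqrt(sqrt(62*249) + 18921) = sqrt(sqrt(15438) + 18921) = sqrt(18921 + sqrt(15438))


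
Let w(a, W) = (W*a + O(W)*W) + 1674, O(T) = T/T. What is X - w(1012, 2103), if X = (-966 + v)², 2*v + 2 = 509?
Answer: -6497427/4 ≈ -1.6244e+6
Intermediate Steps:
v = 507/2 (v = -1 + (½)*509 = -1 + 509/2 = 507/2 ≈ 253.50)
O(T) = 1
X = 2030625/4 (X = (-966 + 507/2)² = (-1425/2)² = 2030625/4 ≈ 5.0766e+5)
w(a, W) = 1674 + W + W*a (w(a, W) = (W*a + 1*W) + 1674 = (W*a + W) + 1674 = (W + W*a) + 1674 = 1674 + W + W*a)
X - w(1012, 2103) = 2030625/4 - (1674 + 2103 + 2103*1012) = 2030625/4 - (1674 + 2103 + 2128236) = 2030625/4 - 1*2132013 = 2030625/4 - 2132013 = -6497427/4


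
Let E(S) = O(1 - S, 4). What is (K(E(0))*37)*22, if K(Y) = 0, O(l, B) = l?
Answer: 0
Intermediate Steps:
E(S) = 1 - S
(K(E(0))*37)*22 = (0*37)*22 = 0*22 = 0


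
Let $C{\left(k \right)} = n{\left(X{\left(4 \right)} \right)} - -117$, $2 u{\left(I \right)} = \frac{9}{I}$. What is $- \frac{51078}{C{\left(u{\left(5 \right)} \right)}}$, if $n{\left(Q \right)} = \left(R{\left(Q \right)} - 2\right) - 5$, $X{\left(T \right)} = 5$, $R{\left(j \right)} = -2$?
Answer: $- \frac{8513}{18} \approx -472.94$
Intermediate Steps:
$u{\left(I \right)} = \frac{9}{2 I}$ ($u{\left(I \right)} = \frac{9 \frac{1}{I}}{2} = \frac{9}{2 I}$)
$n{\left(Q \right)} = -9$ ($n{\left(Q \right)} = \left(-2 - 2\right) - 5 = -4 - 5 = -9$)
$C{\left(k \right)} = 108$ ($C{\left(k \right)} = -9 - -117 = -9 + 117 = 108$)
$- \frac{51078}{C{\left(u{\left(5 \right)} \right)}} = - \frac{51078}{108} = \left(-51078\right) \frac{1}{108} = - \frac{8513}{18}$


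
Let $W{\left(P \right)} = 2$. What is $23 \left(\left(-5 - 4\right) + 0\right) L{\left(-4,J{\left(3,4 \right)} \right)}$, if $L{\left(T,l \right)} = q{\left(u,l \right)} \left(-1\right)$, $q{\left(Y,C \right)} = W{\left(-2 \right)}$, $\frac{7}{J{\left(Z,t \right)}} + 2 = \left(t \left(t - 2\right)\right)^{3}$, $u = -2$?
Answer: $414$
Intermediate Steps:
$J{\left(Z,t \right)} = \frac{7}{-2 + t^{3} \left(-2 + t\right)^{3}}$ ($J{\left(Z,t \right)} = \frac{7}{-2 + \left(t \left(t - 2\right)\right)^{3}} = \frac{7}{-2 + \left(t \left(-2 + t\right)\right)^{3}} = \frac{7}{-2 + t^{3} \left(-2 + t\right)^{3}}$)
$q{\left(Y,C \right)} = 2$
$L{\left(T,l \right)} = -2$ ($L{\left(T,l \right)} = 2 \left(-1\right) = -2$)
$23 \left(\left(-5 - 4\right) + 0\right) L{\left(-4,J{\left(3,4 \right)} \right)} = 23 \left(\left(-5 - 4\right) + 0\right) \left(-2\right) = 23 \left(-9 + 0\right) \left(-2\right) = 23 \left(-9\right) \left(-2\right) = \left(-207\right) \left(-2\right) = 414$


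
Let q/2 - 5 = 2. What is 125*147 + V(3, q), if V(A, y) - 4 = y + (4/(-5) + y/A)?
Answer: 275953/15 ≈ 18397.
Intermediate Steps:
q = 14 (q = 10 + 2*2 = 10 + 4 = 14)
V(A, y) = 16/5 + y + y/A (V(A, y) = 4 + (y + (4/(-5) + y/A)) = 4 + (y + (4*(-⅕) + y/A)) = 4 + (y + (-⅘ + y/A)) = 4 + (-⅘ + y + y/A) = 16/5 + y + y/A)
125*147 + V(3, q) = 125*147 + (16/5 + 14 + 14/3) = 18375 + (16/5 + 14 + 14*(⅓)) = 18375 + (16/5 + 14 + 14/3) = 18375 + 328/15 = 275953/15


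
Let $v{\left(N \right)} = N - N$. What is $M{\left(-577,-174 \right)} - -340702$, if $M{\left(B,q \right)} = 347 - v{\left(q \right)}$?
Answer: $341049$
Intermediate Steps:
$v{\left(N \right)} = 0$
$M{\left(B,q \right)} = 347$ ($M{\left(B,q \right)} = 347 - 0 = 347 + 0 = 347$)
$M{\left(-577,-174 \right)} - -340702 = 347 - -340702 = 347 + 340702 = 341049$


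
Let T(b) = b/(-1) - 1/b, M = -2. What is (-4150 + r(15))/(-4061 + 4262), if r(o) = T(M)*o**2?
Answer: -7175/402 ≈ -17.848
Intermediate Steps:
T(b) = -b - 1/b (T(b) = b*(-1) - 1/b = -b - 1/b)
r(o) = 5*o**2/2 (r(o) = (-1*(-2) - 1/(-2))*o**2 = (2 - 1*(-1/2))*o**2 = (2 + 1/2)*o**2 = 5*o**2/2)
(-4150 + r(15))/(-4061 + 4262) = (-4150 + (5/2)*15**2)/(-4061 + 4262) = (-4150 + (5/2)*225)/201 = (-4150 + 1125/2)*(1/201) = -7175/2*1/201 = -7175/402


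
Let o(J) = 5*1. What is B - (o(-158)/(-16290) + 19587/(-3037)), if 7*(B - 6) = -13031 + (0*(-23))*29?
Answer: -128073535613/69261822 ≈ -1849.1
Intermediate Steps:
o(J) = 5
B = -12989/7 (B = 6 + (-13031 + (0*(-23))*29)/7 = 6 + (-13031 + 0*29)/7 = 6 + (-13031 + 0)/7 = 6 + (⅐)*(-13031) = 6 - 13031/7 = -12989/7 ≈ -1855.6)
B - (o(-158)/(-16290) + 19587/(-3037)) = -12989/7 - (5/(-16290) + 19587/(-3037)) = -12989/7 - (5*(-1/16290) + 19587*(-1/3037)) = -12989/7 - (-1/3258 - 19587/3037) = -12989/7 - 1*(-63817483/9894546) = -12989/7 + 63817483/9894546 = -128073535613/69261822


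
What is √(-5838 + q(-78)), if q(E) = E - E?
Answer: I*√5838 ≈ 76.407*I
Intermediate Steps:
q(E) = 0
√(-5838 + q(-78)) = √(-5838 + 0) = √(-5838) = I*√5838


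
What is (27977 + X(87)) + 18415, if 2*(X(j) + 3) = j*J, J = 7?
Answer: 93387/2 ≈ 46694.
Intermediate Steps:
X(j) = -3 + 7*j/2 (X(j) = -3 + (j*7)/2 = -3 + (7*j)/2 = -3 + 7*j/2)
(27977 + X(87)) + 18415 = (27977 + (-3 + (7/2)*87)) + 18415 = (27977 + (-3 + 609/2)) + 18415 = (27977 + 603/2) + 18415 = 56557/2 + 18415 = 93387/2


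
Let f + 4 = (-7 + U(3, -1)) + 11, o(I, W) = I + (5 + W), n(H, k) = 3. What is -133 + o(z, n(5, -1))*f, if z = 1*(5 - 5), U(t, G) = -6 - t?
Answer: -205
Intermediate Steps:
z = 0 (z = 1*0 = 0)
o(I, W) = 5 + I + W
f = -9 (f = -4 + ((-7 + (-6 - 1*3)) + 11) = -4 + ((-7 + (-6 - 3)) + 11) = -4 + ((-7 - 9) + 11) = -4 + (-16 + 11) = -4 - 5 = -9)
-133 + o(z, n(5, -1))*f = -133 + (5 + 0 + 3)*(-9) = -133 + 8*(-9) = -133 - 72 = -205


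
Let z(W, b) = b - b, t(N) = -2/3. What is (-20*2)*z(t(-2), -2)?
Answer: 0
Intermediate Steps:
t(N) = -2/3 (t(N) = -2*1/3 = -2/3)
z(W, b) = 0
(-20*2)*z(t(-2), -2) = -20*2*0 = -40*0 = 0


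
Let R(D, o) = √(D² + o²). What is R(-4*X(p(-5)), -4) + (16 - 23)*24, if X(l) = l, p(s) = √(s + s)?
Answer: -168 + 12*I ≈ -168.0 + 12.0*I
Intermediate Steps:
p(s) = √2*√s (p(s) = √(2*s) = √2*√s)
R(-4*X(p(-5)), -4) + (16 - 23)*24 = √((-4*√2*√(-5))² + (-4)²) + (16 - 23)*24 = √((-4*√2*I*√5)² + 16) - 7*24 = √((-4*I*√10)² + 16) - 168 = √(-160 + 16) - 168 = √(-144) - 168 = 12*I - 168 = -168 + 12*I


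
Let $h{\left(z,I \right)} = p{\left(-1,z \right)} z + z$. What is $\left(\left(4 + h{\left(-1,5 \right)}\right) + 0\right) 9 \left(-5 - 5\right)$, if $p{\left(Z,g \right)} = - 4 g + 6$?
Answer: $630$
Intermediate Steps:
$p{\left(Z,g \right)} = 6 - 4 g$
$h{\left(z,I \right)} = z + z \left(6 - 4 z\right)$ ($h{\left(z,I \right)} = \left(6 - 4 z\right) z + z = z \left(6 - 4 z\right) + z = z + z \left(6 - 4 z\right)$)
$\left(\left(4 + h{\left(-1,5 \right)}\right) + 0\right) 9 \left(-5 - 5\right) = \left(\left(4 - \left(7 - -4\right)\right) + 0\right) 9 \left(-5 - 5\right) = \left(\left(4 - \left(7 + 4\right)\right) + 0\right) 9 \left(-10\right) = \left(\left(4 - 11\right) + 0\right) 9 \left(-10\right) = \left(-7 + 0\right) 9 \left(-10\right) = \left(-7\right) 9 \left(-10\right) = \left(-63\right) \left(-10\right) = 630$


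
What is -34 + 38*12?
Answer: 422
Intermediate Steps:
-34 + 38*12 = -34 + 456 = 422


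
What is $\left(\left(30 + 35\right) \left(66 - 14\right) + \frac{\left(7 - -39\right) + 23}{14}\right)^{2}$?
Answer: $\frac{2245717321}{196} \approx 1.1458 \cdot 10^{7}$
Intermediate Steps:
$\left(\left(30 + 35\right) \left(66 - 14\right) + \frac{\left(7 - -39\right) + 23}{14}\right)^{2} = \left(65 \cdot 52 + \left(\left(7 + 39\right) + 23\right) \frac{1}{14}\right)^{2} = \left(3380 + \left(46 + 23\right) \frac{1}{14}\right)^{2} = \left(3380 + 69 \cdot \frac{1}{14}\right)^{2} = \left(3380 + \frac{69}{14}\right)^{2} = \left(\frac{47389}{14}\right)^{2} = \frac{2245717321}{196}$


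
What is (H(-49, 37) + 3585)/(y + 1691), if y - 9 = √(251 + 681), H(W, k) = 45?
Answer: 1542750/722267 - 1815*√233/722267 ≈ 2.0976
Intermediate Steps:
y = 9 + 2*√233 (y = 9 + √(251 + 681) = 9 + √932 = 9 + 2*√233 ≈ 39.529)
(H(-49, 37) + 3585)/(y + 1691) = (45 + 3585)/((9 + 2*√233) + 1691) = 3630/(1700 + 2*√233)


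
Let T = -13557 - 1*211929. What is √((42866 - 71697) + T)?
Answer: I*√254317 ≈ 504.3*I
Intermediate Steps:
T = -225486 (T = -13557 - 211929 = -225486)
√((42866 - 71697) + T) = √((42866 - 71697) - 225486) = √(-28831 - 225486) = √(-254317) = I*√254317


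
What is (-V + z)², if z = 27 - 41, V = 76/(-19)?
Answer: 100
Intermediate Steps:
V = -4 (V = 76*(-1/19) = -4)
z = -14
(-V + z)² = (-1*(-4) - 14)² = (4 - 14)² = (-10)² = 100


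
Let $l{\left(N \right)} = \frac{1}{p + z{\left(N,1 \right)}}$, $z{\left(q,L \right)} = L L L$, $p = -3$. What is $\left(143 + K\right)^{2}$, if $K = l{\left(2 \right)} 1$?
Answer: $\frac{81225}{4} \approx 20306.0$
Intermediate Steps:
$z{\left(q,L \right)} = L^{3}$ ($z{\left(q,L \right)} = L^{2} L = L^{3}$)
$l{\left(N \right)} = - \frac{1}{2}$ ($l{\left(N \right)} = \frac{1}{-3 + 1^{3}} = \frac{1}{-3 + 1} = \frac{1}{-2} = - \frac{1}{2}$)
$K = - \frac{1}{2}$ ($K = \left(- \frac{1}{2}\right) 1 = - \frac{1}{2} \approx -0.5$)
$\left(143 + K\right)^{2} = \left(143 - \frac{1}{2}\right)^{2} = \left(\frac{285}{2}\right)^{2} = \frac{81225}{4}$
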